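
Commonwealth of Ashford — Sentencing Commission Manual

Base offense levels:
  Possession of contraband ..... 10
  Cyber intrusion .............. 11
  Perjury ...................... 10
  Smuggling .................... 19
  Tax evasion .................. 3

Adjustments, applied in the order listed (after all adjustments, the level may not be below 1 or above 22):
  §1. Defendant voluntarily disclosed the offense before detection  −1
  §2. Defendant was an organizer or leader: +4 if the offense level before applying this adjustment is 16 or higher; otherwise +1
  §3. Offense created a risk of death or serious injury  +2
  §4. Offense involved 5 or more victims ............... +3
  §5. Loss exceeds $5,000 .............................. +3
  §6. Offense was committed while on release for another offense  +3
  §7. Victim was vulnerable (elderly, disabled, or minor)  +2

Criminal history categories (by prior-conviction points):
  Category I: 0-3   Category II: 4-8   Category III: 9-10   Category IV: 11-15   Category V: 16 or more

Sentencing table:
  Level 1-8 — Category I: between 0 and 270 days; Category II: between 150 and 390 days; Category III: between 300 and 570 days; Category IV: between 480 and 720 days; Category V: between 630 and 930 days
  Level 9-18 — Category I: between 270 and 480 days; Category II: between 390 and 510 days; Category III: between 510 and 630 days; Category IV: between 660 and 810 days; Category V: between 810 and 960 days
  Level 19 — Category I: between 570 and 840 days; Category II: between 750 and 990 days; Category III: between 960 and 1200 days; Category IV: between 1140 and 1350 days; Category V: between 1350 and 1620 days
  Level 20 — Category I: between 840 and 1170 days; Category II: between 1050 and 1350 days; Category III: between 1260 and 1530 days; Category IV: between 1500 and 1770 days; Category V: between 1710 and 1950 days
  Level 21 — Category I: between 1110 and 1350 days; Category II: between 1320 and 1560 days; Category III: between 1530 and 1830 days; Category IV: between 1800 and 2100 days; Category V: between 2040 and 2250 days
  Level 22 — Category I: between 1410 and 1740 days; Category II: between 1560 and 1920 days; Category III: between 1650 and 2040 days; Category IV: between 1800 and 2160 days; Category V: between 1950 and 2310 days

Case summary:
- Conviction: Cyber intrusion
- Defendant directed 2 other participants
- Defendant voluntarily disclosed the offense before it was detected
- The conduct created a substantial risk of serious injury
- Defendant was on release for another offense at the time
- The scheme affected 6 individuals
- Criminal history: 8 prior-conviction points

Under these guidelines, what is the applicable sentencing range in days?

750-990 days

Base offense level for cyber intrusion: 11.
§1 applies: 11 − 1 = 10.
§2 applies (level before this adjustment is 10 < 16, so +1): 10 + 1 = 11.
§3 applies: 11 + 2 = 13.
§4 applies: 13 + 3 = 16.
§6 applies: 16 + 3 = 19.
Final offense level: 19.
Criminal history: 8 prior points → Category II (4-8).
Level 19 falls in the 19 band.
Grid: Level 19 × Category II = 750-990 days.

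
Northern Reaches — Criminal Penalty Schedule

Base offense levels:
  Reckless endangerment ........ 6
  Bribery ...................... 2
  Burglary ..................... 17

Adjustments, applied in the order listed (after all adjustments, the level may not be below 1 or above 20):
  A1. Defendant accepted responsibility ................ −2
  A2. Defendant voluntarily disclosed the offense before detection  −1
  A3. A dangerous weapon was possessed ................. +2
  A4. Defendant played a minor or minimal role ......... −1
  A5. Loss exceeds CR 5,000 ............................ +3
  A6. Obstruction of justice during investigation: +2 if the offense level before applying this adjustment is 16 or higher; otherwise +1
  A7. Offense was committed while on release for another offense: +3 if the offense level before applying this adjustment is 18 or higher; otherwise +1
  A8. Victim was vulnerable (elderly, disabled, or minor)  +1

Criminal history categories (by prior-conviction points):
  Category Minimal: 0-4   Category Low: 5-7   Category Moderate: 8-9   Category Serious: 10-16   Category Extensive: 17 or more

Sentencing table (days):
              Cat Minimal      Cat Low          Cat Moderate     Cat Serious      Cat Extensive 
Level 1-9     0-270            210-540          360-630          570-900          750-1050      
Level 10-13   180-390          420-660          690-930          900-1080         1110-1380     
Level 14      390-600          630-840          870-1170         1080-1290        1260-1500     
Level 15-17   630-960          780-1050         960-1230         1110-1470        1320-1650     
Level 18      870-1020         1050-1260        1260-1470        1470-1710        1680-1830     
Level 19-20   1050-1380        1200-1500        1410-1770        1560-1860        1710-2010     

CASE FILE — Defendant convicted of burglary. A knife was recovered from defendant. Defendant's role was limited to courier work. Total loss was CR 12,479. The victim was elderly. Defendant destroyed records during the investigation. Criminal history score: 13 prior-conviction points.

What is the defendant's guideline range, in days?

Base offense level for burglary: 17.
A1 does not apply.
A2 does not apply.
A3 applies: 17 + 2 = 19.
A4 applies: 19 − 1 = 18.
A5 applies: 18 + 3 = 21.
A6 applies (level before this adjustment is 21 ≥ 16, so +2): 21 + 2 = 23.
A7 does not apply.
A8 applies: 23 + 1 = 24.
Level 24 exceeds the maximum of 20; capped at 20.
Final offense level: 20.
Criminal history: 13 prior points → Category Serious (10-16).
Level 20 falls in the 19-20 band.
Grid: Level 19-20 × Category Serious = 1560-1860 days.

1560-1860 days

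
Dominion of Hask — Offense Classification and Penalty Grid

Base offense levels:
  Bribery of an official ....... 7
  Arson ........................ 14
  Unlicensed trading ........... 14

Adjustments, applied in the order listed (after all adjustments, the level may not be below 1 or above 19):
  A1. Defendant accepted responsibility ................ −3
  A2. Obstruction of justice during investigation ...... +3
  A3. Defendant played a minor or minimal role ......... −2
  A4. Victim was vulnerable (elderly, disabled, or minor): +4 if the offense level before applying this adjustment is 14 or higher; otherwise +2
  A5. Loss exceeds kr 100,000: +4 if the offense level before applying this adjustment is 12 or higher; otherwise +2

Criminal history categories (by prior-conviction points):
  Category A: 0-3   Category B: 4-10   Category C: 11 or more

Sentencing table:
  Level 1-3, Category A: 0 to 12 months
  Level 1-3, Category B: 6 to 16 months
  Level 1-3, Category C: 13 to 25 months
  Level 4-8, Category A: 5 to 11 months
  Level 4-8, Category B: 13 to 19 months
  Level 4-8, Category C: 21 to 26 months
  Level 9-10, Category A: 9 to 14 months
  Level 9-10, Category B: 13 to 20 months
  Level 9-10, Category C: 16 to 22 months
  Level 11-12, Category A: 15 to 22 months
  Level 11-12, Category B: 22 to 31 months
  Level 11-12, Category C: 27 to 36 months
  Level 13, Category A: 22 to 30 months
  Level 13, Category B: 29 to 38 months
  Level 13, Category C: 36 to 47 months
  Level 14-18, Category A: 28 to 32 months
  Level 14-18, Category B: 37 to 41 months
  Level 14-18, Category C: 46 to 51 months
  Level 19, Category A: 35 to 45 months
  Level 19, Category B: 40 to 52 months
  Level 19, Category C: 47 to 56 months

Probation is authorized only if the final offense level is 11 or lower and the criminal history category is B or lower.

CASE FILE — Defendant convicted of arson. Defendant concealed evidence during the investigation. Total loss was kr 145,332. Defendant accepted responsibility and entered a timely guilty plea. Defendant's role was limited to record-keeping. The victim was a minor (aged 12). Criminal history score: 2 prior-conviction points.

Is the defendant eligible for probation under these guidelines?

Base offense level for arson: 14.
A1 applies: 14 − 3 = 11.
A2 applies: 11 + 3 = 14.
A3 applies: 14 − 2 = 12.
A4 applies (level before this adjustment is 12 < 14, so +2): 12 + 2 = 14.
A5 applies (level before this adjustment is 14 ≥ 12, so +4): 14 + 4 = 18.
Final offense level: 18.
Criminal history: 2 prior points → Category A (0-3).
Level 18 falls in the 14-18 band.
Grid: Level 14-18 × Category A = 28-32 months.
Probation check: level 18 > 11 and category A ≤ B → not eligible.

No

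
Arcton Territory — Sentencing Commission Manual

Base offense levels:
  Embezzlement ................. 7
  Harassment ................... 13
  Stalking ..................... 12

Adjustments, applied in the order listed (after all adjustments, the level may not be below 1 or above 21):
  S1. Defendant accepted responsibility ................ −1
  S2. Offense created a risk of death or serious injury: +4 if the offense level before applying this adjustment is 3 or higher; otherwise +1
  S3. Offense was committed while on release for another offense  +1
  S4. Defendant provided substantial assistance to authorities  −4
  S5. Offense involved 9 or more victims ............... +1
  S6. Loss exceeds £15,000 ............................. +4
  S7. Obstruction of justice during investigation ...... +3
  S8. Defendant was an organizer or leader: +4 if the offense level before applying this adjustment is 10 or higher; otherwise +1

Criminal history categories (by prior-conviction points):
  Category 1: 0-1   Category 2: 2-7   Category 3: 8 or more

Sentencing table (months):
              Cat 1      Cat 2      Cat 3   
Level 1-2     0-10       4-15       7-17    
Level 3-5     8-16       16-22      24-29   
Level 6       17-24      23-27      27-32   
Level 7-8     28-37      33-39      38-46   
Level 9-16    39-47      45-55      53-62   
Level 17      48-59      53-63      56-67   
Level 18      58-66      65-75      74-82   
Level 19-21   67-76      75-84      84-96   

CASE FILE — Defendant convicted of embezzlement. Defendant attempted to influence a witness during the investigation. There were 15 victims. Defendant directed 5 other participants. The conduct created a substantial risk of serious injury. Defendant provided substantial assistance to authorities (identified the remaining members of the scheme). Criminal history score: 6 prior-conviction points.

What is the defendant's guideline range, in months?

Base offense level for embezzlement: 7.
S2 applies (level before this adjustment is 7 ≥ 3, so +4): 7 + 4 = 11.
S4 applies: 11 − 4 = 7.
S5 applies: 7 + 1 = 8.
S6 does not apply.
S7 applies: 8 + 3 = 11.
S8 applies (level before this adjustment is 11 ≥ 10, so +4): 11 + 4 = 15.
Final offense level: 15.
Criminal history: 6 prior points → Category 2 (2-7).
Level 15 falls in the 9-16 band.
Grid: Level 9-16 × Category 2 = 45-55 months.

45-55 months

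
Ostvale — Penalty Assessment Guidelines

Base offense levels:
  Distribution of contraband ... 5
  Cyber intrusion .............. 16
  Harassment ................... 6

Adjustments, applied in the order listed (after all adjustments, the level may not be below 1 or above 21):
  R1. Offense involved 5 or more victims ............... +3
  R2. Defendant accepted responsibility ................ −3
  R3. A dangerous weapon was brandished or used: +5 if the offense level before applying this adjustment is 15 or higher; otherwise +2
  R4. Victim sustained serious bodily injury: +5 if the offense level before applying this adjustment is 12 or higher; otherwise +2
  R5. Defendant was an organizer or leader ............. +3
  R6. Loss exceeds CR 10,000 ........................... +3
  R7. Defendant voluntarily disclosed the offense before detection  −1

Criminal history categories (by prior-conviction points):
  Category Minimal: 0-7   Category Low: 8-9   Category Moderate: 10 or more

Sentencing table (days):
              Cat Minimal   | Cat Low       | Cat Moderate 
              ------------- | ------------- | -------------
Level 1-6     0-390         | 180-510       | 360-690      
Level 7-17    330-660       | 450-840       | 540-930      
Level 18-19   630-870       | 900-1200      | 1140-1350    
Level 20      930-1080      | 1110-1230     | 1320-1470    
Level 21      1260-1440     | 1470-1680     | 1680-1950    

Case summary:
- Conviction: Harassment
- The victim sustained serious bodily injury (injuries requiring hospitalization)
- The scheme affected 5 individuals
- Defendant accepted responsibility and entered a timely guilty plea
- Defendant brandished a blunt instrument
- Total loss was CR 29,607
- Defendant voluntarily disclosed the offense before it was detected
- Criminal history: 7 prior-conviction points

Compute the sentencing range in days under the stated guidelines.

330-660 days

Base offense level for harassment: 6.
R1 applies: 6 + 3 = 9.
R2 applies: 9 − 3 = 6.
R3 applies (level before this adjustment is 6 < 15, so +2): 6 + 2 = 8.
R4 applies (level before this adjustment is 8 < 12, so +2): 8 + 2 = 10.
R5 does not apply.
R6 applies: 10 + 3 = 13.
R7 applies: 13 − 1 = 12.
Final offense level: 12.
Criminal history: 7 prior points → Category Minimal (0-7).
Level 12 falls in the 7-17 band.
Grid: Level 7-17 × Category Minimal = 330-660 days.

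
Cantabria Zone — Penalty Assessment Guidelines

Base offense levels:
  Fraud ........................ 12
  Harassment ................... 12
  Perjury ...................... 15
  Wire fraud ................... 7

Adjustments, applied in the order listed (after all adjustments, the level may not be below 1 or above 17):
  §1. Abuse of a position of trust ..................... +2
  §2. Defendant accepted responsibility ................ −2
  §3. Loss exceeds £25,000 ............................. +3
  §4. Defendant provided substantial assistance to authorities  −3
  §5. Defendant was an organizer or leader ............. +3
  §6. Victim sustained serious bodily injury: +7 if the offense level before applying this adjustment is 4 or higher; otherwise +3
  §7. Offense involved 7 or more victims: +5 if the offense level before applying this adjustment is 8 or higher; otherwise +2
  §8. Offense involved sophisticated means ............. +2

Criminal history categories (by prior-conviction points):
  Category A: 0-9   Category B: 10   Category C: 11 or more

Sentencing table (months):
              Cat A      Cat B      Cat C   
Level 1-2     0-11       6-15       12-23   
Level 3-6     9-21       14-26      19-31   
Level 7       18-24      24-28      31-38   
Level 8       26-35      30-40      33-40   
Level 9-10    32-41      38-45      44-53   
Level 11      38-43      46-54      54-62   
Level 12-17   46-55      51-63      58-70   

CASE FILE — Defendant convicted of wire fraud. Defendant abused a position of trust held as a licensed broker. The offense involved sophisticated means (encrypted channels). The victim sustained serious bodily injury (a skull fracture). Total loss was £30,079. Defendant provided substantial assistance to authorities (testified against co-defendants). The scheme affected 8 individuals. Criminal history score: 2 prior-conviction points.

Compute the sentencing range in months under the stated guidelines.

46-55 months

Base offense level for wire fraud: 7.
§1 applies: 7 + 2 = 9.
§3 applies: 9 + 3 = 12.
§4 applies: 12 − 3 = 9.
§6 applies (level before this adjustment is 9 ≥ 4, so +7): 9 + 7 = 16.
§7 applies (level before this adjustment is 16 ≥ 8, so +5): 16 + 5 = 21.
§8 applies: 21 + 2 = 23.
Level 23 exceeds the maximum of 17; capped at 17.
Final offense level: 17.
Criminal history: 2 prior points → Category A (0-9).
Level 17 falls in the 12-17 band.
Grid: Level 12-17 × Category A = 46-55 months.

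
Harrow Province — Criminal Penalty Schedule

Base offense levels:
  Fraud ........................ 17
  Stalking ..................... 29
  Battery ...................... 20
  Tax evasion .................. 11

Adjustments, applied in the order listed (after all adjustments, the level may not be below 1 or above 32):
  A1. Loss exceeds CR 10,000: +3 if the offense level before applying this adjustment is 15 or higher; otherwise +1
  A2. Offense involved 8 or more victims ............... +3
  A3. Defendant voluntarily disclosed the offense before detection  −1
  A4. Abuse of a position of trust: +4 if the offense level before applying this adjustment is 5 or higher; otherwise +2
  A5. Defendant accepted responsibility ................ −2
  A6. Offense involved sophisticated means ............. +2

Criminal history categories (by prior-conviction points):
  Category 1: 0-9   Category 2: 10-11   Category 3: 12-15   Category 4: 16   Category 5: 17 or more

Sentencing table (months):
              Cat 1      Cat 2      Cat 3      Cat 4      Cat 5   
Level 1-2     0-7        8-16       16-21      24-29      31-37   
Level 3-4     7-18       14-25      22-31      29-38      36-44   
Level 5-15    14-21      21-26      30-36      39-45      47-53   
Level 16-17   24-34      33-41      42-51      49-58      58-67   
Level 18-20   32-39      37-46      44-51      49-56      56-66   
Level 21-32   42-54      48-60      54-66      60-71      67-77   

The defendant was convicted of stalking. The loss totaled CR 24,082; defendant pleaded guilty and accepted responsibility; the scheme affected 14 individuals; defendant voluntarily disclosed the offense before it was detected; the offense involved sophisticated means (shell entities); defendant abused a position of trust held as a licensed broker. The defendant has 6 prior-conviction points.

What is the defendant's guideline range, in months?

42-54 months

Base offense level for stalking: 29.
A1 applies (level before this adjustment is 29 ≥ 15, so +3): 29 + 3 = 32.
A2 applies: 32 + 3 = 35.
A3 applies: 35 − 1 = 34.
A4 applies (level before this adjustment is 34 ≥ 5, so +4): 34 + 4 = 38.
A5 applies: 38 − 2 = 36.
A6 applies: 36 + 2 = 38.
Level 38 exceeds the maximum of 32; capped at 32.
Final offense level: 32.
Criminal history: 6 prior points → Category 1 (0-9).
Level 32 falls in the 21-32 band.
Grid: Level 21-32 × Category 1 = 42-54 months.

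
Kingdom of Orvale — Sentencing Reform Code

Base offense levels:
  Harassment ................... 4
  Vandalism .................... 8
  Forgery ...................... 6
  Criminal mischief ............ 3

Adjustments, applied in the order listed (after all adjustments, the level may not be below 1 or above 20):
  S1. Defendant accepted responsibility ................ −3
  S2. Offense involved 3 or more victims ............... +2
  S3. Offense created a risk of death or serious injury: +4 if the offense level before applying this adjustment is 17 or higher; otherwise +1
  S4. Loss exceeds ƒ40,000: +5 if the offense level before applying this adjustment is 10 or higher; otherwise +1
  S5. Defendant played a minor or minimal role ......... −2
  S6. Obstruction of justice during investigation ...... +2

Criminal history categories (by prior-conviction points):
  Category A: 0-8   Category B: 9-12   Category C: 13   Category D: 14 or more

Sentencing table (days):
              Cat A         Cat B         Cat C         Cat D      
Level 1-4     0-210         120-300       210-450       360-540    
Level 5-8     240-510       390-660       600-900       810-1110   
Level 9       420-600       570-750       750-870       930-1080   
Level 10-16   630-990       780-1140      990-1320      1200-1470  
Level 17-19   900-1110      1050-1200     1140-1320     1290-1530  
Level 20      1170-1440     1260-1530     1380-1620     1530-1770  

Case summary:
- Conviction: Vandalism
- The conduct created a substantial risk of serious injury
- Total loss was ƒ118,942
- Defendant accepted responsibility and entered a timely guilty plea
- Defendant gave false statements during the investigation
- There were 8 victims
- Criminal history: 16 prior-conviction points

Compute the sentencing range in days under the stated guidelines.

Base offense level for vandalism: 8.
S1 applies: 8 − 3 = 5.
S2 applies: 5 + 2 = 7.
S3 applies (level before this adjustment is 7 < 17, so +1): 7 + 1 = 8.
S4 applies (level before this adjustment is 8 < 10, so +1): 8 + 1 = 9.
S5 does not apply.
S6 applies: 9 + 2 = 11.
Final offense level: 11.
Criminal history: 16 prior points → Category D (14+).
Level 11 falls in the 10-16 band.
Grid: Level 10-16 × Category D = 1200-1470 days.

1200-1470 days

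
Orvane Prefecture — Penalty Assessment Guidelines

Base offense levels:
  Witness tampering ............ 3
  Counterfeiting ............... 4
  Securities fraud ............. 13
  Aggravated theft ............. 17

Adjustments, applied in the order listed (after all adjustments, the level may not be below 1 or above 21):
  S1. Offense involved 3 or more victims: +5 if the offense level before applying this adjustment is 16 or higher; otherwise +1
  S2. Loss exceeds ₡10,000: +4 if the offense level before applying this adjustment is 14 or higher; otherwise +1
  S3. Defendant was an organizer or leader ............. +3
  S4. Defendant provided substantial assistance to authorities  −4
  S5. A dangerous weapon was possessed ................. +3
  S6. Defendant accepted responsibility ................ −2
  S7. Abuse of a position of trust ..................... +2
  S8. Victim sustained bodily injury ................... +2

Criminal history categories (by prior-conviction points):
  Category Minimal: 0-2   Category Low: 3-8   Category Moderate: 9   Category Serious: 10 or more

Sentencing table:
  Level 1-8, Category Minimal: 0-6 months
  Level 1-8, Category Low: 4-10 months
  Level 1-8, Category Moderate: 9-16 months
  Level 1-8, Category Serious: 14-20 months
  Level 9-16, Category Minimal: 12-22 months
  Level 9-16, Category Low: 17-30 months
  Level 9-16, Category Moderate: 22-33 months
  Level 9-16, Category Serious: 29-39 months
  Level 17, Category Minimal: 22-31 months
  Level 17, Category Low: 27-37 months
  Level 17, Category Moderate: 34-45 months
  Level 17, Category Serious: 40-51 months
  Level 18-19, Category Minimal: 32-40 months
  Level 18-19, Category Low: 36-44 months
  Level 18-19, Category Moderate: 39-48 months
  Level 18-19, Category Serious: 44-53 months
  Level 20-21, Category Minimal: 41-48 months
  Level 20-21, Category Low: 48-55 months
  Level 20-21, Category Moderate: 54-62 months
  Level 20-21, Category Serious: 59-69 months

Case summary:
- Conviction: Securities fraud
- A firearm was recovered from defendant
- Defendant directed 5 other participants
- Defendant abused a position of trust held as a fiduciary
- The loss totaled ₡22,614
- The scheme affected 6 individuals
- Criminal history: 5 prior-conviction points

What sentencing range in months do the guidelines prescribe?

48-55 months

Base offense level for securities fraud: 13.
S1 applies (level before this adjustment is 13 < 16, so +1): 13 + 1 = 14.
S2 applies (level before this adjustment is 14 ≥ 14, so +4): 14 + 4 = 18.
S3 applies: 18 + 3 = 21.
S4 does not apply.
S5 applies: 21 + 3 = 24.
S6 does not apply.
S7 applies: 24 + 2 = 26.
Level 26 exceeds the maximum of 21; capped at 21.
Final offense level: 21.
Criminal history: 5 prior points → Category Low (3-8).
Level 21 falls in the 20-21 band.
Grid: Level 20-21 × Category Low = 48-55 months.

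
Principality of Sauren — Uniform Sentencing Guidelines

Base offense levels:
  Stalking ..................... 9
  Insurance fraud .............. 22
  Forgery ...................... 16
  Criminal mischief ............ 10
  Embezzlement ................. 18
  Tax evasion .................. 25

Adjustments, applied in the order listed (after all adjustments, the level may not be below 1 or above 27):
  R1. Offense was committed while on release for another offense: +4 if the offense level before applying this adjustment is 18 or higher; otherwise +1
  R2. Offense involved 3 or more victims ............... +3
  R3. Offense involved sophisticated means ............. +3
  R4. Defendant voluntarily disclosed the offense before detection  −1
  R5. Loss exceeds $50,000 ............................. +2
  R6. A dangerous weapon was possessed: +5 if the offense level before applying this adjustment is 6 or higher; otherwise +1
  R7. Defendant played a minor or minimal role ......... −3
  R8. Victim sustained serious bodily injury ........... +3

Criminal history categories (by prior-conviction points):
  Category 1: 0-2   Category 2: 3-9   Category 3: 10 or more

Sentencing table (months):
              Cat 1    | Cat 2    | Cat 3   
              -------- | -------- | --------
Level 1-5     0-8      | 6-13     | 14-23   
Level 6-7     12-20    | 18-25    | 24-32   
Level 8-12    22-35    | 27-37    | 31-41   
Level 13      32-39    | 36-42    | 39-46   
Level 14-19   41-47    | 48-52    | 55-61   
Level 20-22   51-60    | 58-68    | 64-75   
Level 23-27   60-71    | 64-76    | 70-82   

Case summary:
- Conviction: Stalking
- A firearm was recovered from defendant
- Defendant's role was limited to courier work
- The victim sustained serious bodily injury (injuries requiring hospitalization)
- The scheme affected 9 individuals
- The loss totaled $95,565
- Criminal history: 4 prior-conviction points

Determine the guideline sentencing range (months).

Base offense level for stalking: 9.
R2 applies: 9 + 3 = 12.
R3 does not apply.
R4 does not apply.
R5 applies: 12 + 2 = 14.
R6 applies (level before this adjustment is 14 ≥ 6, so +5): 14 + 5 = 19.
R7 applies: 19 − 3 = 16.
R8 applies: 16 + 3 = 19.
Final offense level: 19.
Criminal history: 4 prior points → Category 2 (3-9).
Level 19 falls in the 14-19 band.
Grid: Level 14-19 × Category 2 = 48-52 months.

48-52 months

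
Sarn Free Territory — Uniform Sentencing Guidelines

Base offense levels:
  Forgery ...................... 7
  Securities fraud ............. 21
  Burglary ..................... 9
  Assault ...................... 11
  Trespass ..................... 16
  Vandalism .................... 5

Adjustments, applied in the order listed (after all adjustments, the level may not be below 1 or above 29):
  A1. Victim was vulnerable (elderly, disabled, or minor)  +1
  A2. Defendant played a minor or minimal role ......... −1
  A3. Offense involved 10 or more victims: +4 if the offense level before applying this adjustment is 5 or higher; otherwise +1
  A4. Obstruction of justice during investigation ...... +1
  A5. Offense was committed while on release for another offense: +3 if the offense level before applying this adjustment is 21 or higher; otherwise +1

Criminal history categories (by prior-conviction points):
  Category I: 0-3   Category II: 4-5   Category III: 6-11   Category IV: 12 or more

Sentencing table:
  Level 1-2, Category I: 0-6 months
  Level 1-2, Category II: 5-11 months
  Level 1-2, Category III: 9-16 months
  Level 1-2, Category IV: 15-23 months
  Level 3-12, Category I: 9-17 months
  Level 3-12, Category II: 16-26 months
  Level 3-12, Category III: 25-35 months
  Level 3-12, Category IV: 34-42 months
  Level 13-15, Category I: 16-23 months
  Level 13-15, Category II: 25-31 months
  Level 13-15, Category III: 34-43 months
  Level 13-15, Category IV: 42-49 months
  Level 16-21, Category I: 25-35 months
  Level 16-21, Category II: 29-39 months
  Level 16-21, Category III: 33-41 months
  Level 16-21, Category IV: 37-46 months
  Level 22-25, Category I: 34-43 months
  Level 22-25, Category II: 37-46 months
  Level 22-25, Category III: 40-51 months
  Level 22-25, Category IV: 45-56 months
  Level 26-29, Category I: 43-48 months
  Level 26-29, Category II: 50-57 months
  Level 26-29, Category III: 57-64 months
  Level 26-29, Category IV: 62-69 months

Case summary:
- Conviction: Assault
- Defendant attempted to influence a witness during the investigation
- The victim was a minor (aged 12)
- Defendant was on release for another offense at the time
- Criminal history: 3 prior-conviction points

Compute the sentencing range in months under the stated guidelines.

Base offense level for assault: 11.
A1 applies: 11 + 1 = 12.
A4 applies: 12 + 1 = 13.
A5 applies (level before this adjustment is 13 < 21, so +1): 13 + 1 = 14.
Final offense level: 14.
Criminal history: 3 prior points → Category I (0-3).
Level 14 falls in the 13-15 band.
Grid: Level 13-15 × Category I = 16-23 months.

16-23 months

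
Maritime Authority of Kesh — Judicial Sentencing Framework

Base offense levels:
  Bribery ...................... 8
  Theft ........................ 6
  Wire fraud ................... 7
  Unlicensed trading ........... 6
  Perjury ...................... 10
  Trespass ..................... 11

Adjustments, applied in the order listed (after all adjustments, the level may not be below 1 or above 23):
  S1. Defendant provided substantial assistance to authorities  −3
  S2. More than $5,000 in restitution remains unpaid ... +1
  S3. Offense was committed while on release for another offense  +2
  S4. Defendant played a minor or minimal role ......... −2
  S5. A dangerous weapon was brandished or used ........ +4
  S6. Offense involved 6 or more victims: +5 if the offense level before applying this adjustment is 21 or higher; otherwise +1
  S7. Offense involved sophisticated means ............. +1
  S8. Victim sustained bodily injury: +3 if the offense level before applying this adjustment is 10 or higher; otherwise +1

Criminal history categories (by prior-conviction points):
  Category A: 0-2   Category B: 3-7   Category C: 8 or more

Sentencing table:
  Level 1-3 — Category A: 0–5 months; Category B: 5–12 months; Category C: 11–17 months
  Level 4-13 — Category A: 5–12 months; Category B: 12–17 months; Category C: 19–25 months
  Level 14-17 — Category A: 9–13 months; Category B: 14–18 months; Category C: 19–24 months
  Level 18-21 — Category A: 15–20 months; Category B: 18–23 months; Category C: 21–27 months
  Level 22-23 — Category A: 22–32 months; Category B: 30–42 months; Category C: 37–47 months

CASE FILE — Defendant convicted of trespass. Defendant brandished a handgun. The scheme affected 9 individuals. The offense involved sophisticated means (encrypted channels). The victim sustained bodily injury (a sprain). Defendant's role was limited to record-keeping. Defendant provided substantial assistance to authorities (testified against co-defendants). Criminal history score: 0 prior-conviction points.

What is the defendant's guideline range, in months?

Base offense level for trespass: 11.
S1 applies: 11 − 3 = 8.
S2 does not apply.
S3 does not apply.
S4 applies: 8 − 2 = 6.
S5 applies: 6 + 4 = 10.
S6 applies (level before this adjustment is 10 < 21, so +1): 10 + 1 = 11.
S7 applies: 11 + 1 = 12.
S8 applies (level before this adjustment is 12 ≥ 10, so +3): 12 + 3 = 15.
Final offense level: 15.
Criminal history: 0 prior points → Category A (0-2).
Level 15 falls in the 14-17 band.
Grid: Level 14-17 × Category A = 9-13 months.

9-13 months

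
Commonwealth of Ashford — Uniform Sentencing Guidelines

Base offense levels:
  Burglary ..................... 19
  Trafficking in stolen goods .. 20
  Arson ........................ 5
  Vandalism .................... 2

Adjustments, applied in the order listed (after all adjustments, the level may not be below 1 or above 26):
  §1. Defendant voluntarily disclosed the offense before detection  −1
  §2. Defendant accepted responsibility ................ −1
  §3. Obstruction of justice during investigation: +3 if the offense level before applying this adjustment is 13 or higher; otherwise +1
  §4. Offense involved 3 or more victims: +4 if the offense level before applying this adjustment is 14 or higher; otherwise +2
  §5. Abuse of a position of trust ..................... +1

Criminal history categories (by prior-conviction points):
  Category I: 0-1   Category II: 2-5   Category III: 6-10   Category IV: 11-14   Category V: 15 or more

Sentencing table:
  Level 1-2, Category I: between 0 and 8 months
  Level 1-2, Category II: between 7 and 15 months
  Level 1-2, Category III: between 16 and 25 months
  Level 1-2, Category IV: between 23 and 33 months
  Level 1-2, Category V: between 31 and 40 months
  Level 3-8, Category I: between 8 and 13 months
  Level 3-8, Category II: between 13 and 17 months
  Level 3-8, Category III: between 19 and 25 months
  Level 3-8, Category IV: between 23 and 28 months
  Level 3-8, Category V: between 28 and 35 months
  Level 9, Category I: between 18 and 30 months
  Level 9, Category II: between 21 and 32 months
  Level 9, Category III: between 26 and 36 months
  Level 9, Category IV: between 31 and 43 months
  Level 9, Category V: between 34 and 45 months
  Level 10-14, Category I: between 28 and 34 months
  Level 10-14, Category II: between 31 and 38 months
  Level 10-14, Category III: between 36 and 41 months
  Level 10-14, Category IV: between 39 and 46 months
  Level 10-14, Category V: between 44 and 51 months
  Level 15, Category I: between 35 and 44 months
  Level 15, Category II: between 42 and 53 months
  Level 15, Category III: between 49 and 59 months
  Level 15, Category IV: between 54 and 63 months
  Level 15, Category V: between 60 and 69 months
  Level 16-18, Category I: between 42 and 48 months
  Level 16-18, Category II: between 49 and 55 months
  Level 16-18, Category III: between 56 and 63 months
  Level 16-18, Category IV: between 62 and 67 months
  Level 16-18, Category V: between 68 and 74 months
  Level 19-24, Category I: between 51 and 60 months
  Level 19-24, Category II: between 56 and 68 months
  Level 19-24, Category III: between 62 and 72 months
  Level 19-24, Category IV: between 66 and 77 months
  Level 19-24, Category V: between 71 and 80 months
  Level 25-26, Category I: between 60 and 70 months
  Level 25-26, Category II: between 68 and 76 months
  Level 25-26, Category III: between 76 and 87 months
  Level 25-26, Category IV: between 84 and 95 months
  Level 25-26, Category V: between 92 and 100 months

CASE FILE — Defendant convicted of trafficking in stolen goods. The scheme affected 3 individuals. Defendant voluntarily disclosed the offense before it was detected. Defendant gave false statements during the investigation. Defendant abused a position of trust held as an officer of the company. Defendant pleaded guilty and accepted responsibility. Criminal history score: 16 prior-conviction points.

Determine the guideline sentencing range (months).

92-100 months

Base offense level for trafficking in stolen goods: 20.
§1 applies: 20 − 1 = 19.
§2 applies: 19 − 1 = 18.
§3 applies (level before this adjustment is 18 ≥ 13, so +3): 18 + 3 = 21.
§4 applies (level before this adjustment is 21 ≥ 14, so +4): 21 + 4 = 25.
§5 applies: 25 + 1 = 26.
Final offense level: 26.
Criminal history: 16 prior points → Category V (15+).
Level 26 falls in the 25-26 band.
Grid: Level 25-26 × Category V = 92-100 months.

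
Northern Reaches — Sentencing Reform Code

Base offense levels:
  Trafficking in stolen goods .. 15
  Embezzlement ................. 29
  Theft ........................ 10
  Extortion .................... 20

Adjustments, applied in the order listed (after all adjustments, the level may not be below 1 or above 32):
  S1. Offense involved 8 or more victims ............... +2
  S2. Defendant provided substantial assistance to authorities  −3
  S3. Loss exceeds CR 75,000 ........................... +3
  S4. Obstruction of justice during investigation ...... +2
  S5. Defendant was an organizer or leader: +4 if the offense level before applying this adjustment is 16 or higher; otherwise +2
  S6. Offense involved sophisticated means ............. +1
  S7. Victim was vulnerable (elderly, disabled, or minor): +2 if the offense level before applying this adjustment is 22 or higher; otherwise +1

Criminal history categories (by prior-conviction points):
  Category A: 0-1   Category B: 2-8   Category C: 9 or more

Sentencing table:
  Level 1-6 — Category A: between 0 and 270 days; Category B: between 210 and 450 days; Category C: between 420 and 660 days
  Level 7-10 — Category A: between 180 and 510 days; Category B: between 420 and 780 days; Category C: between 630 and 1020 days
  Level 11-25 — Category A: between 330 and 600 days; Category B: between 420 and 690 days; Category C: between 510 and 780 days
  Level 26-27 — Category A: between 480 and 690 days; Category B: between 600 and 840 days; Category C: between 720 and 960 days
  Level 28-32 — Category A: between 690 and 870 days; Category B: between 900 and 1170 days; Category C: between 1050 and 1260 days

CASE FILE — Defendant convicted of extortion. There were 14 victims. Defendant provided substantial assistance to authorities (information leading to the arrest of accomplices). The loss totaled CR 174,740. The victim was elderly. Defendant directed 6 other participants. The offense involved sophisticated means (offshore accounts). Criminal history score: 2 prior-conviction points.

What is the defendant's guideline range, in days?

Base offense level for extortion: 20.
S1 applies: 20 + 2 = 22.
S2 applies: 22 − 3 = 19.
S3 applies: 19 + 3 = 22.
S5 applies (level before this adjustment is 22 ≥ 16, so +4): 22 + 4 = 26.
S6 applies: 26 + 1 = 27.
S7 applies (level before this adjustment is 27 ≥ 22, so +2): 27 + 2 = 29.
Final offense level: 29.
Criminal history: 2 prior points → Category B (2-8).
Level 29 falls in the 28-32 band.
Grid: Level 28-32 × Category B = 900-1170 days.

900-1170 days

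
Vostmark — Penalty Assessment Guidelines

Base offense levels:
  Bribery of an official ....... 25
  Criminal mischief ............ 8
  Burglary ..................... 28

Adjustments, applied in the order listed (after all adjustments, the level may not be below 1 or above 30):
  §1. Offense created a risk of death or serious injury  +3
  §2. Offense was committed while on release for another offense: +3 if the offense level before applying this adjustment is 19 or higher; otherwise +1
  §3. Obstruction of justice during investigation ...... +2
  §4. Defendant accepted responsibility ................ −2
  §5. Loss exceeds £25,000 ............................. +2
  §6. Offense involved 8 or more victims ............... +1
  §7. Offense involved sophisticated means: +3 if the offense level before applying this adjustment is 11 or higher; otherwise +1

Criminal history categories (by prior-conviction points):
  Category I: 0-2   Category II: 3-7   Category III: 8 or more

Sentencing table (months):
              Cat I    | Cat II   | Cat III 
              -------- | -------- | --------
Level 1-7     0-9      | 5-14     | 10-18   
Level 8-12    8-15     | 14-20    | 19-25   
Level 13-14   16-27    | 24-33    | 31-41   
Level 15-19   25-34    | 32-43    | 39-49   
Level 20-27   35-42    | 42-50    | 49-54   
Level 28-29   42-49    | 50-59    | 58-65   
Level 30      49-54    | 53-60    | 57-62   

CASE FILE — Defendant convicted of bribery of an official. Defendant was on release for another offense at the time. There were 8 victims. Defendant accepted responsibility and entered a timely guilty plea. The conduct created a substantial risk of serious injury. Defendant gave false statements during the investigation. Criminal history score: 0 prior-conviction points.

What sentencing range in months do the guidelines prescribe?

Base offense level for bribery of an official: 25.
§1 applies: 25 + 3 = 28.
§2 applies (level before this adjustment is 28 ≥ 19, so +3): 28 + 3 = 31.
§3 applies: 31 + 2 = 33.
§4 applies: 33 − 2 = 31.
§6 applies: 31 + 1 = 32.
§7 does not apply.
Level 32 exceeds the maximum of 30; capped at 30.
Final offense level: 30.
Criminal history: 0 prior points → Category I (0-2).
Level 30 falls in the 30 band.
Grid: Level 30 × Category I = 49-54 months.

49-54 months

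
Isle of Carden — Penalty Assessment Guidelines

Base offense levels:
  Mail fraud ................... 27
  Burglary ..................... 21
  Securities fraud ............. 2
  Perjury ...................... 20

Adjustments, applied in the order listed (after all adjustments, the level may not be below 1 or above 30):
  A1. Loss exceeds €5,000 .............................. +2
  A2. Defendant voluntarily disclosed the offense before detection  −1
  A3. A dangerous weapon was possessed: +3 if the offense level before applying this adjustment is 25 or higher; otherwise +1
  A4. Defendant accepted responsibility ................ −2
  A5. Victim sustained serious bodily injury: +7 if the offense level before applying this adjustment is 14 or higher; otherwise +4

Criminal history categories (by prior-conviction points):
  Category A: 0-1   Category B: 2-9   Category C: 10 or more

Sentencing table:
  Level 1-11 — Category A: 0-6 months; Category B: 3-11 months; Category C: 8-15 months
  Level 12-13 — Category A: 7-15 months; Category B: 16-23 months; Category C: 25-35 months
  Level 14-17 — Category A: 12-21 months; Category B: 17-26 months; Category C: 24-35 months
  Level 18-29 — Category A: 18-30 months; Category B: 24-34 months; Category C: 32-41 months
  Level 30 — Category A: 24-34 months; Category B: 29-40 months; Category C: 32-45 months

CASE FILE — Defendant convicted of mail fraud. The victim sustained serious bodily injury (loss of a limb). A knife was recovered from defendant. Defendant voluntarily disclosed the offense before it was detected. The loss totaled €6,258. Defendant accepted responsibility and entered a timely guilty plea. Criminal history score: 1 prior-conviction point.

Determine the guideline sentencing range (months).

Base offense level for mail fraud: 27.
A1 applies: 27 + 2 = 29.
A2 applies: 29 − 1 = 28.
A3 applies (level before this adjustment is 28 ≥ 25, so +3): 28 + 3 = 31.
A4 applies: 31 − 2 = 29.
A5 applies (level before this adjustment is 29 ≥ 14, so +7): 29 + 7 = 36.
Level 36 exceeds the maximum of 30; capped at 30.
Final offense level: 30.
Criminal history: 1 prior point → Category A (0-1).
Level 30 falls in the 30 band.
Grid: Level 30 × Category A = 24-34 months.

24-34 months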